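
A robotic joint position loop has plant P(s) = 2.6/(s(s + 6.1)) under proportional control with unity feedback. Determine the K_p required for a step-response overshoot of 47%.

From %OS = 100·exp(−πζ/√(1−ζ²)) = 47%, ζ = −ln(0.47)/√(π²+ln²(0.47)) = 0.2337.
Characteristic equation s² + 6.1s + 2.6K_p = 0 gives ζ = 6.1/(2√(2.6K_p)).
Setting ζ = 0.2337: √(2.6K_p) = 6.1/(2·0.2337) = 13.05, so K_p = 170.4/2.6 = 65.5.

K_p = 65.5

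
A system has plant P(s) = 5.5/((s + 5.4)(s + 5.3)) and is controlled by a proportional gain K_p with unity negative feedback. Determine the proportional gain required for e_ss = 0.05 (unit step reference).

K_p = 98.9

The loop is type 0, so e_ss(step) = 1/(1 + K_pos) with K_pos = K_p·P(0).
P(0) = 0.1922. Require 1/(1 + K_p·0.1922) = 0.05, so 1 + 0.1922·K_p = 20.
K_p = (20 − 1)/0.1922 = 98.9.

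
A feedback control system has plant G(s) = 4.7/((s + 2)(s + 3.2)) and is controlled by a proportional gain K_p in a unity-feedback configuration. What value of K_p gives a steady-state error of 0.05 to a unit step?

K_p = 25.9

For a type-0 loop with proportional control, e_ss = 1/(1 + K_p·G(0)).
G(0) = 0.7344. Require 1/(1 + K_p·0.7344) = 0.05, so 1 + 0.7344·K_p = 20.
K_p = (20 − 1)/0.7344 = 25.9.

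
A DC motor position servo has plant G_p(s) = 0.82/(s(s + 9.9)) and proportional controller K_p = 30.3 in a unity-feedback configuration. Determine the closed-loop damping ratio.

The closed-loop denominator is s(s+9.9) + 30.3·0.82 = s² + 9.9s + 24.85.
Matching s² + 2ζω_n s + ω_n²: ω_n = √24.85 = 4.985 rad/s and 2ζω_n = 9.9, so ζ = 9.9/(2·4.985) = 0.993.

ζ = 0.993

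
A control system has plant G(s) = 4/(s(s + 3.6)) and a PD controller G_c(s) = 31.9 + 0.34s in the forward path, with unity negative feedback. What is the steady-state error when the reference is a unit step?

0

The open loop G_c(s)G(s) has a pole at the origin (type 1), so the static position error constant is infinite and e_ss = 1/(1+∞) = 0.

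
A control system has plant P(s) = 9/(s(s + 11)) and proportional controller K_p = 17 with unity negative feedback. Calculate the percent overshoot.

Closed-loop characteristic equation: s² + 11s + 153 = 0, so ω_n = 12.37 rad/s and ζ = 11/(2·12.37) = 0.4446.
%OS = 100·exp(−πζ/√(1−ζ²)) = 100·exp(−π·0.4446/√0.8023) = 21%.

21%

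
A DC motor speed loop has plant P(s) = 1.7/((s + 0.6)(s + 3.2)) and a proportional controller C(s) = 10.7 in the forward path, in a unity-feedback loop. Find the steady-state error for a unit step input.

The loop is type 0. Static position error constant K_pos = C(0)·P(0) = 10.7·0.8854 = 9.474.
Steady-state error to a unit step: e_ss = 1/(1+K_pos) = 1/10.47 = 0.0955.

0.0955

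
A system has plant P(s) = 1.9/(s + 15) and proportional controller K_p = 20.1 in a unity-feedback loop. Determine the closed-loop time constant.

Closed-loop transfer function: T(s) = K_p·P(s)/(1 + K_p·P(s)) = 38.19/(s + 15 + 38.19) = 38.19/(s + 53.19).
Time constant τ = 1/53.19 = 0.0188 s.

τ = 0.0188 s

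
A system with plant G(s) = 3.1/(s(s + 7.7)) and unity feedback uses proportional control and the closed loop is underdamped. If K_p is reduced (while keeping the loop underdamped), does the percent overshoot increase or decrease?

decrease

ζ = 7.7/(2√(3.1K_p)) rises as K_p falls; higher damping means less overshoot.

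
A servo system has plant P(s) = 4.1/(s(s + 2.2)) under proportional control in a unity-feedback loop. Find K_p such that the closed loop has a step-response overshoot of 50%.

From %OS = 100·exp(−πζ/√(1−ζ²)) = 50%, ζ = −ln(0.5)/√(π²+ln²(0.5)) = 0.2155.
Characteristic equation s² + 2.2s + 4.1K_p = 0 gives ζ = 2.2/(2√(4.1K_p)).
Setting ζ = 0.2155: √(4.1K_p) = 2.2/(2·0.2155) = 5.106, so K_p = 26.07/4.1 = 6.36.

K_p = 6.36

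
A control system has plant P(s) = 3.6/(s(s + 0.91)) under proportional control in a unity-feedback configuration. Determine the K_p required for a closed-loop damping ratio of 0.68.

K_p = 0.124

Closed-loop characteristic equation: s² + 0.91s + K_p·3.6 = 0.
So ω_n = √(3.6K_p) and 2ζω_n = 0.91, giving ζ = 0.91/(2√(3.6K_p)).
Setting ζ = 0.68: √(3.6K_p) = 0.91/(2·0.68) = 0.6691, so K_p = 0.4477/3.6 = 0.124.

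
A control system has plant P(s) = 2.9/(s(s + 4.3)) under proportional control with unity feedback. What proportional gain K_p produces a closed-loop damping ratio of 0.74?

Closed-loop characteristic equation: s² + 4.3s + K_p·2.9 = 0.
So ω_n = √(2.9K_p) and 2ζω_n = 4.3, giving ζ = 4.3/(2√(2.9K_p)).
Setting ζ = 0.74: √(2.9K_p) = 4.3/(2·0.74) = 2.905, so K_p = 8.441/2.9 = 2.91.

K_p = 2.91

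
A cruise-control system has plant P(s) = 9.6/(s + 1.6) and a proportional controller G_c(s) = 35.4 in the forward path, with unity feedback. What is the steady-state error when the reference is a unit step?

0.00469

The loop is type 0. Static position error constant K_pos = G_c(0)·P(0) = 35.4·6 = 212.4.
Steady-state error to a unit step: e_ss = 1/(1+K_pos) = 1/213.4 = 0.00469.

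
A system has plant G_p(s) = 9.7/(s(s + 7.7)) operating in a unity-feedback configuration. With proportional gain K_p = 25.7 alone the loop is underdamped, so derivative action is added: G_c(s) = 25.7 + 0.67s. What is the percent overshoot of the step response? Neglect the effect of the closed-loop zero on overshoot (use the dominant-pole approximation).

20.6%

Forward path: (25.7 + 0.67s)·9.7/(s(s+7.7)). The closed-loop characteristic equation is s² + (7.7 + 9.7·0.67)s + 9.7·25.7 = 0.
That is s² + 14.2s + 249.3 = 0, so ω_n = 15.79 rad/s and ζ = 14.2/(2·15.79) = 0.4497.
%OS = 100·exp(−πζ/√(1−ζ²)) = 20.6%.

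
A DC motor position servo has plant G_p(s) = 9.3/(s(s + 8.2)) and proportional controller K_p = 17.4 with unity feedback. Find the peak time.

T_p = 0.261 s

From 1 + K_pG_p(s) = 0: s² + 8.2s + 161.8 = 0 ⇒ ω_n = 12.72, ζ = 0.3223.
Damped frequency ω_d = ω_n√(1−ζ²) = 12.04 rad/s, so peak time T_p = π/ω_d = 0.261 s.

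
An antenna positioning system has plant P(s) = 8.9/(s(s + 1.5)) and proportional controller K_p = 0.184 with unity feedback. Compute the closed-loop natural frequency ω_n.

1 + K_p·P(s) = 0 gives s² + 1.5s + 1.638 = 0.
Matching s² + 2ζω_n s + ω_n²: ω_n = √1.638 = 1.28 rad/s and 2ζω_n = 1.5, so ζ = 1.5/(2·1.28) = 0.586.

ω_n = 1.28 rad/s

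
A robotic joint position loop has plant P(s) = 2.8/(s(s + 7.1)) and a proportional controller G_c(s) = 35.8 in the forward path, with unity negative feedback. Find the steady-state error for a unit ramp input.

0.0708

The loop has one pole at the origin (type 1). Velocity error constant K_v = lim_{s→0} s·G_c(s)P(s) = 35.8·2.8/7.1 = 14.12.
Steady-state error to a unit ramp: e_ss = 1/K_v = 0.0708.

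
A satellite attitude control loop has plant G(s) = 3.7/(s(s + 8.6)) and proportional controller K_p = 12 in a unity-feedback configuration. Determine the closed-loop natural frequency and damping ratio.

The closed-loop denominator is s(s+8.6) + 12·3.7 = s² + 8.6s + 44.4.
So ω_n² = 44.4 ⇒ ω_n = 6.663 rad/s, and ζ = 8.6/(2ω_n) = 0.645.

ω_n = 6.66 rad/s, ζ = 0.645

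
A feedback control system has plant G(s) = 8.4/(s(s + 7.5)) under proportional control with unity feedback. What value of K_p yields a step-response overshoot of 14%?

From %OS = 100·exp(−πζ/√(1−ζ²)) = 14%, ζ = −ln(0.14)/√(π²+ln²(0.14)) = 0.5305.
Characteristic equation s² + 7.5s + 8.4K_p = 0 gives ζ = 7.5/(2√(8.4K_p)).
Setting ζ = 0.5305: √(8.4K_p) = 7.5/(2·0.5305) = 7.069, so K_p = 49.97/8.4 = 5.95.

K_p = 5.95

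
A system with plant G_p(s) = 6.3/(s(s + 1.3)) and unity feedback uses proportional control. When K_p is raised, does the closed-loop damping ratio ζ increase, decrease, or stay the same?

ζ = 1.3/(2√(6.3K_p)); increasing K_p raises the denominator, so ζ falls.

decrease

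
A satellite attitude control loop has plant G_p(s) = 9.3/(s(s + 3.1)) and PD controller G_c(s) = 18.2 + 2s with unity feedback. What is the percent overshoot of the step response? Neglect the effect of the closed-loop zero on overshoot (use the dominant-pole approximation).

Forward path: (18.2 + 2s)·9.3/(s(s+3.1)). The closed-loop characteristic equation is s² + (3.1 + 9.3·2)s + 9.3·18.2 = 0.
That is s² + 21.7s + 169.3 = 0, so ω_n = 13.01 rad/s and ζ = 21.7/(2·13.01) = 0.834.
%OS = 100·exp(−πζ/√(1−ζ²)) = 0.867%.

0.867%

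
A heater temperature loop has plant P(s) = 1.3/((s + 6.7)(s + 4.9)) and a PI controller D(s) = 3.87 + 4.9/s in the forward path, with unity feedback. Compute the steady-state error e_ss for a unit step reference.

0

The open loop D(s)P(s) has a pole at the origin (type 1), so the static position error constant is infinite and e_ss = 1/(1+∞) = 0.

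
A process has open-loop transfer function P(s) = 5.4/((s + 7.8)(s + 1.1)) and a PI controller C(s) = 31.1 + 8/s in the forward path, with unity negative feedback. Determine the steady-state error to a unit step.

The open loop C(s)P(s) has a pole at the origin (type 1), so the static position error constant is infinite and e_ss = 1/(1+∞) = 0.

0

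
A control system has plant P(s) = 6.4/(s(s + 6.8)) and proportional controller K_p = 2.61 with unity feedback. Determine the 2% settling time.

T_s ≈ 1.18 s

From 1 + K_pP(s) = 0: s² + 6.8s + 16.7 = 0 ⇒ ω_n = 4.087, ζ = 0.8319.
2% settling time T_s ≈ 4/(ζω_n) = 4/3.4 = 1.18 s.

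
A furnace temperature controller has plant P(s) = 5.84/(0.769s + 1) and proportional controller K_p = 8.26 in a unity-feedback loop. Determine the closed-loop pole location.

Closed loop: T(s) = K_p·P/(1+K_p·P) = 48.24/(0.769s + 1 + 48.24), with pole at s = −(1 + 48.24)/0.769 = −64.03.

s = -64.03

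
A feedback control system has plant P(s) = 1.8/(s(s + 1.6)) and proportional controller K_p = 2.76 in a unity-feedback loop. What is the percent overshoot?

From 1 + K_pP(s) = 0: s² + 1.6s + 4.968 = 0 ⇒ ω_n = 2.229, ζ = 0.3589.
%OS = 100·exp(−πζ/√(1−ζ²)) = 100·exp(−π·0.3589/√0.8712) = 29.9%.

29.9%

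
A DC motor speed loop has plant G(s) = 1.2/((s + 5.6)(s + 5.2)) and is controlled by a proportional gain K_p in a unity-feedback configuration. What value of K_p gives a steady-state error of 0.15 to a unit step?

K_p = 138

The loop is type 0, so e_ss(step) = 1/(1 + K_pos) with K_pos = K_p·G(0).
G(0) = 0.04121. Require 1/(1 + K_p·0.04121) = 0.15, so 1 + 0.04121·K_p = 6.667.
K_p = (6.667 − 1)/0.04121 = 138.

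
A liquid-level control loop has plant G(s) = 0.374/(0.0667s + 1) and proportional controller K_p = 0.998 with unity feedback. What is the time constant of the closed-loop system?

τ = 0.0486 s

Closed loop: T(s) = K_p·G/(1+K_p·G) = 0.3733/(0.0667s + 1 + 0.3733), with pole at s = −(1 + 0.3733)/0.0667 = −20.59.
Closed-loop time constant τ = 1/20.59 = 0.0486 s.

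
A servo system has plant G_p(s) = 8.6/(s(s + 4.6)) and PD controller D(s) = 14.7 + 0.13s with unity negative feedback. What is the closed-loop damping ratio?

Forward path: (14.7 + 0.13s)·8.6/(s(s+4.6)). The closed-loop characteristic equation is s² + (4.6 + 8.6·0.13)s + 8.6·14.7 = 0.
That is s² + 5.718s + 126.4 = 0, so ω_n = 11.24 rad/s and ζ = 5.718/(2·11.24) = 0.2543.

ζ = 0.254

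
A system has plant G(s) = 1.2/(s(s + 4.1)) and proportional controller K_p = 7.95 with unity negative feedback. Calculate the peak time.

T_p = 1.36 s

The closed-loop denominator s² + 4.1s + 9.54 gives ω_n = √9.54 = 3.089 and ζ = 4.1/(2ω_n) = 0.6637.
Damped frequency ω_d = ω_n√(1−ζ²) = 2.31 rad/s, so peak time T_p = π/ω_d = 1.36 s.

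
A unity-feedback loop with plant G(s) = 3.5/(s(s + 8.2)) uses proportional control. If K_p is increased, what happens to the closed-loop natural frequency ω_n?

increase

ω_n = √(3.5·K_p), which grows with K_p.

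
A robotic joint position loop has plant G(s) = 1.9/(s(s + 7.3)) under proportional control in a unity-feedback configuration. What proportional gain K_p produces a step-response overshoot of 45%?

K_p = 116

From %OS = 100·exp(−πζ/√(1−ζ²)) = 45%, ζ = −ln(0.45)/√(π²+ln²(0.45)) = 0.2463.
Characteristic equation s² + 7.3s + 1.9K_p = 0 gives ζ = 7.3/(2√(1.9K_p)).
Setting ζ = 0.2463: √(1.9K_p) = 7.3/(2·0.2463) = 14.82, so K_p = 219.5/1.9 = 116.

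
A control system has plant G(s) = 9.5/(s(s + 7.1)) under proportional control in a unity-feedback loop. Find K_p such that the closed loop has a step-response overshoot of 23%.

K_p = 7.39

From %OS = 100·exp(−πζ/√(1−ζ²)) = 23%, ζ = −ln(0.23)/√(π²+ln²(0.23)) = 0.4237.
Characteristic equation s² + 7.1s + 9.5K_p = 0 gives ζ = 7.1/(2√(9.5K_p)).
Setting ζ = 0.4237: √(9.5K_p) = 7.1/(2·0.4237) = 8.378, so K_p = 70.19/9.5 = 7.39.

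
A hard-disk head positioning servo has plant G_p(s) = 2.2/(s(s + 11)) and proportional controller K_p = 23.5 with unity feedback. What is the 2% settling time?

T_s ≈ 0.727 s

From 1 + K_pG_p(s) = 0: s² + 11s + 51.7 = 0 ⇒ ω_n = 7.19, ζ = 0.7649.
2% settling time T_s ≈ 4/(ζω_n) = 4/5.5 = 0.727 s.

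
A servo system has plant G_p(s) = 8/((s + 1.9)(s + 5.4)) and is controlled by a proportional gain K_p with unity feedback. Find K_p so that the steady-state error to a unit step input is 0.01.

K_p = 127

The loop is type 0, so e_ss(step) = 1/(1 + K_pos) with K_pos = K_p·G_p(0).
G_p(0) = 0.7797. Require 1/(1 + K_p·0.7797) = 0.01, so 1 + 0.7797·K_p = 100.
K_p = (100 − 1)/0.7797 = 127.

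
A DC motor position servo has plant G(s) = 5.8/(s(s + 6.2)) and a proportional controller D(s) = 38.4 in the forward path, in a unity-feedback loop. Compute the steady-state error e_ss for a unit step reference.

0

The open loop D(s)G(s) has a pole at the origin (type 1), so the static position error constant is infinite and e_ss = 1/(1+∞) = 0.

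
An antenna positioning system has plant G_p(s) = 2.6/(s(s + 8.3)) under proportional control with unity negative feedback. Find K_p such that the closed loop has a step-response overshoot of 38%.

K_p = 76.5

From %OS = 100·exp(−πζ/√(1−ζ²)) = 38%, ζ = −ln(0.38)/√(π²+ln²(0.38)) = 0.2943.
Characteristic equation s² + 8.3s + 2.6K_p = 0 gives ζ = 8.3/(2√(2.6K_p)).
Setting ζ = 0.2943: √(2.6K_p) = 8.3/(2·0.2943) = 14.1, so K_p = 198.8/2.6 = 76.5.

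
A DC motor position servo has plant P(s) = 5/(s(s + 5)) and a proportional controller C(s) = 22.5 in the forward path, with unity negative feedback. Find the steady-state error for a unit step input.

The open loop C(s)P(s) has a pole at the origin (type 1), so the static position error constant is infinite and e_ss = 1/(1+∞) = 0.

0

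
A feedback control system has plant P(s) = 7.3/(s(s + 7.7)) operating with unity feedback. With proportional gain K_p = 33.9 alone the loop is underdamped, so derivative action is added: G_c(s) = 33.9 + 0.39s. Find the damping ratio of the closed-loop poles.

Forward path: (33.9 + 0.39s)·7.3/(s(s+7.7)). The closed-loop characteristic equation is s² + (7.7 + 7.3·0.39)s + 7.3·33.9 = 0.
That is s² + 10.55s + 247.5 = 0, so ω_n = 15.73 rad/s and ζ = 10.55/(2·15.73) = 0.3352.

ζ = 0.335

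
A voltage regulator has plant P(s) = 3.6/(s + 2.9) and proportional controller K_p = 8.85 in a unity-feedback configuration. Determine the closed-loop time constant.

τ = 0.0288 s

Closed-loop transfer function: T(s) = K_p·P(s)/(1 + K_p·P(s)) = 31.86/(s + 2.9 + 31.86) = 31.86/(s + 34.76).
Time constant τ = 1/34.76 = 0.0288 s.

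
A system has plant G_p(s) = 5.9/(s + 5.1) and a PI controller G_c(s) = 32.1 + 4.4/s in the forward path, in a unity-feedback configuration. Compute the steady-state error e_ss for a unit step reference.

0

The open loop G_c(s)G_p(s) has a pole at the origin (type 1), so the static position error constant is infinite and e_ss = 1/(1+∞) = 0.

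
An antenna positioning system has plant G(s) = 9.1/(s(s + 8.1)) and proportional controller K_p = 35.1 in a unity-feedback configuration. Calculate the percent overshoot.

Closed-loop characteristic equation: s² + 8.1s + 319.4 = 0, so ω_n = 17.87 rad/s and ζ = 8.1/(2·17.87) = 0.2266.
%OS = 100·exp(−πζ/√(1−ζ²)) = 100·exp(−π·0.2266/√0.9486) = 48.1%.

48.1%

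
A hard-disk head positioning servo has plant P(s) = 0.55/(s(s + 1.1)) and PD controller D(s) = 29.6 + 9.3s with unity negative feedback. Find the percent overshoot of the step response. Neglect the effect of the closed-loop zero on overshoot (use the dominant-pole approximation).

Forward path: (29.6 + 9.3s)·0.55/(s(s+1.1)). The closed-loop characteristic equation is s² + (1.1 + 0.55·9.3)s + 0.55·29.6 = 0.
That is s² + 6.215s + 16.28 = 0, so ω_n = 4.035 rad/s and ζ = 6.215/(2·4.035) = 0.7702.
%OS = 100·exp(−πζ/√(1−ζ²)) = 2.25%.

2.25%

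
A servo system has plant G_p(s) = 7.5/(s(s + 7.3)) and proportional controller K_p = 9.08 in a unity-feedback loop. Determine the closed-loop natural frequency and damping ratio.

ω_n = 8.25 rad/s, ζ = 0.442

1 + K_p·G_p(s) = 0 gives s² + 7.3s + 68.1 = 0.
So ω_n² = 68.1 ⇒ ω_n = 8.252 rad/s, and ζ = 7.3/(2ω_n) = 0.442.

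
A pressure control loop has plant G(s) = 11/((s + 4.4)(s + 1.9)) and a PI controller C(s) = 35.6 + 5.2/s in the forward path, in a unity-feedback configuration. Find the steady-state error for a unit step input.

The open loop C(s)G(s) has a pole at the origin (type 1), so the static position error constant is infinite and e_ss = 1/(1+∞) = 0.

0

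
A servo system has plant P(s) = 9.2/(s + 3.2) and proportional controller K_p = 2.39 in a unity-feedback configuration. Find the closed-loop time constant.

Closed-loop transfer function: T(s) = K_p·P(s)/(1 + K_p·P(s)) = 21.99/(s + 3.2 + 21.99) = 21.99/(s + 25.19).
Time constant τ = 1/25.19 = 0.0397 s.

τ = 0.0397 s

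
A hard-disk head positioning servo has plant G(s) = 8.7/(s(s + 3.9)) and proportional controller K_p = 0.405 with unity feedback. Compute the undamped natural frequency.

ω_n = 1.88 rad/s

1 + K_p·G(s) = 0 gives s² + 3.9s + 3.523 = 0.
So ω_n² = 3.523 ⇒ ω_n = 1.877 rad/s, and ζ = 3.9/(2ω_n) = 1.04.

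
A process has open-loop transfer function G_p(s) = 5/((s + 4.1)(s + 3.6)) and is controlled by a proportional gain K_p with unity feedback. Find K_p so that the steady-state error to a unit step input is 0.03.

For a type-0 loop with proportional control, e_ss = 1/(1 + K_p·G_p(0)).
G_p(0) = 0.3388. Require 1/(1 + K_p·0.3388) = 0.03, so 1 + 0.3388·K_p = 33.33.
K_p = (33.33 − 1)/0.3388 = 95.4.

K_p = 95.4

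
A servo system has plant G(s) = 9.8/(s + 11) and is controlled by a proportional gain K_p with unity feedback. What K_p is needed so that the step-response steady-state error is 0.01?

Steady-state error for a unit step on this type-0 loop is 1/(1 + K_p·G(0)).
G(0) = 0.8909. Require 1/(1 + K_p·0.8909) = 0.01, so 1 + 0.8909·K_p = 100.
K_p = (100 − 1)/0.8909 = 111.

K_p = 111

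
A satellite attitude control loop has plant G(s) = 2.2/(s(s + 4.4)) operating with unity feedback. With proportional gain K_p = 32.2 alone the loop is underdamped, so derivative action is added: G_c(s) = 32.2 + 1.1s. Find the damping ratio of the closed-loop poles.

ζ = 0.405

Forward path: (32.2 + 1.1s)·2.2/(s(s+4.4)). The closed-loop characteristic equation is s² + (4.4 + 2.2·1.1)s + 2.2·32.2 = 0.
That is s² + 6.82s + 70.84 = 0, so ω_n = 8.417 rad/s and ζ = 6.82/(2·8.417) = 0.4051.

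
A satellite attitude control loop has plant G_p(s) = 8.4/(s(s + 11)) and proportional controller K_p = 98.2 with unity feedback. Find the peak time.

T_p = 0.111 s

Closed-loop characteristic equation: s² + 11s + 824.9 = 0, so ω_n = 28.72 rad/s and ζ = 11/(2·28.72) = 0.1915.
Damped frequency ω_d = ω_n√(1−ζ²) = 28.19 rad/s, so peak time T_p = π/ω_d = 0.111 s.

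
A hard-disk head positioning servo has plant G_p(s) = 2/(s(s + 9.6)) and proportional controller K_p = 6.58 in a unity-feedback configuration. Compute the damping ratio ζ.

ζ = 1.32

1 + K_p·G_p(s) = 0 gives s² + 9.6s + 13.16 = 0.
So ω_n² = 13.16 ⇒ ω_n = 3.628 rad/s, and ζ = 9.6/(2ω_n) = 1.32.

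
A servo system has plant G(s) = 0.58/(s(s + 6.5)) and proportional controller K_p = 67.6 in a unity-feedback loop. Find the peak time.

T_p = 0.587 s

From 1 + K_pG(s) = 0: s² + 6.5s + 39.21 = 0 ⇒ ω_n = 6.262, ζ = 0.519.
Damped frequency ω_d = ω_n√(1−ζ²) = 5.352 rad/s, so peak time T_p = π/ω_d = 0.587 s.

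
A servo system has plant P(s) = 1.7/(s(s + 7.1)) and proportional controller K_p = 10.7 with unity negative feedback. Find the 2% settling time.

T_s ≈ 1.13 s

The closed-loop denominator s² + 7.1s + 18.19 gives ω_n = √18.19 = 4.265 and ζ = 7.1/(2ω_n) = 0.8324.
2% settling time T_s ≈ 4/(ζω_n) = 4/3.55 = 1.13 s.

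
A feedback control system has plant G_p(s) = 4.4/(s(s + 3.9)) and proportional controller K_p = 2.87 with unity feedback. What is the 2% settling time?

Closed-loop characteristic equation: s² + 3.9s + 12.63 = 0, so ω_n = 3.554 rad/s and ζ = 3.9/(2·3.554) = 0.5487.
2% settling time T_s ≈ 4/(ζω_n) = 4/1.95 = 2.05 s.

T_s ≈ 2.05 s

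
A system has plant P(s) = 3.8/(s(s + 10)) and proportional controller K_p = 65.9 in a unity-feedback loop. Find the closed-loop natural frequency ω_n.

ω_n = 15.8 rad/s

The closed-loop denominator is s(s+10) + 65.9·3.8 = s² + 10s + 250.4.
So ω_n² = 250.4 ⇒ ω_n = 15.82 rad/s, and ζ = 10/(2ω_n) = 0.316.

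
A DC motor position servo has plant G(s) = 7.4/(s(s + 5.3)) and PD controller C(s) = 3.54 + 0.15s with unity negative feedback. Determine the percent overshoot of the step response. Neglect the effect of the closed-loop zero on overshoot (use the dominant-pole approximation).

Forward path: (3.54 + 0.15s)·7.4/(s(s+5.3)). The closed-loop characteristic equation is s² + (5.3 + 7.4·0.15)s + 7.4·3.54 = 0.
That is s² + 6.41s + 26.2 = 0, so ω_n = 5.118 rad/s and ζ = 6.41/(2·5.118) = 0.6262.
%OS = 100·exp(−πζ/√(1−ζ²)) = 8.02%.

8.02%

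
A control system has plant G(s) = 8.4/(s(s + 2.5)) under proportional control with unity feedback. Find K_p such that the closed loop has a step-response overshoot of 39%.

From %OS = 100·exp(−πζ/√(1−ζ²)) = 39%, ζ = −ln(0.39)/√(π²+ln²(0.39)) = 0.2871.
Characteristic equation s² + 2.5s + 8.4K_p = 0 gives ζ = 2.5/(2√(8.4K_p)).
Setting ζ = 0.2871: √(8.4K_p) = 2.5/(2·0.2871) = 4.354, so K_p = 18.96/8.4 = 2.26.

K_p = 2.26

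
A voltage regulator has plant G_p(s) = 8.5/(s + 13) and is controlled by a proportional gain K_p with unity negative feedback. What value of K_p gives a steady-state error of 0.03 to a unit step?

The loop is type 0, so e_ss(step) = 1/(1 + K_pos) with K_pos = K_p·G_p(0).
G_p(0) = 0.6538. Require 1/(1 + K_p·0.6538) = 0.03, so 1 + 0.6538·K_p = 33.33.
K_p = (33.33 − 1)/0.6538 = 49.5.

K_p = 49.5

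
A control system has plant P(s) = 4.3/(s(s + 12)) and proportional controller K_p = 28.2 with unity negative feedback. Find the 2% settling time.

Closed-loop characteristic equation: s² + 12s + 121.3 = 0, so ω_n = 11.01 rad/s and ζ = 12/(2·11.01) = 0.5449.
2% settling time T_s ≈ 4/(ζω_n) = 4/6 = 0.667 s.

T_s ≈ 0.667 s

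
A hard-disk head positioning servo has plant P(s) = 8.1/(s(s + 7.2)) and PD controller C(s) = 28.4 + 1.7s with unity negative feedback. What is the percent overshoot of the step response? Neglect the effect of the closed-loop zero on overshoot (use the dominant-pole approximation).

Forward path: (28.4 + 1.7s)·8.1/(s(s+7.2)). The closed-loop characteristic equation is s² + (7.2 + 8.1·1.7)s + 8.1·28.4 = 0.
That is s² + 20.97s + 230 = 0, so ω_n = 15.17 rad/s and ζ = 20.97/(2·15.17) = 0.6913.
%OS = 100·exp(−πζ/√(1−ζ²)) = 4.95%.

4.95%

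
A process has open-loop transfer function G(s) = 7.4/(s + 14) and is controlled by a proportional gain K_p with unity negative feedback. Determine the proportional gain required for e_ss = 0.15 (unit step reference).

K_p = 10.7

The loop is type 0, so e_ss(step) = 1/(1 + K_pos) with K_pos = K_p·G(0).
G(0) = 0.5286. Require 1/(1 + K_p·0.5286) = 0.15, so 1 + 0.5286·K_p = 6.667.
K_p = (6.667 − 1)/0.5286 = 10.7.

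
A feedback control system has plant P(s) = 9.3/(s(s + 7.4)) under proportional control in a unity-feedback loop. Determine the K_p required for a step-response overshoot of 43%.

K_p = 21.9

From %OS = 100·exp(−πζ/√(1−ζ²)) = 43%, ζ = −ln(0.43)/√(π²+ln²(0.43)) = 0.2594.
Characteristic equation s² + 7.4s + 9.3K_p = 0 gives ζ = 7.4/(2√(9.3K_p)).
Setting ζ = 0.2594: √(9.3K_p) = 7.4/(2·0.2594) = 14.26, so K_p = 203.4/9.3 = 21.9.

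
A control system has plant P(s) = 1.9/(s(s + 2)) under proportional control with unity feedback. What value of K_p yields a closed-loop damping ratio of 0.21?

Closed-loop characteristic equation: s² + 2s + K_p·1.9 = 0.
So ω_n = √(1.9K_p) and 2ζω_n = 2, giving ζ = 2/(2√(1.9K_p)).
Setting ζ = 0.21: √(1.9K_p) = 2/(2·0.21) = 4.762, so K_p = 22.68/1.9 = 11.9.

K_p = 11.9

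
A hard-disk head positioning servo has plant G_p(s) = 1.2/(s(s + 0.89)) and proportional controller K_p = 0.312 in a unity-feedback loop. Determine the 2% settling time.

Closed-loop characteristic equation: s² + 0.89s + 0.3744 = 0, so ω_n = 0.6119 rad/s and ζ = 0.89/(2·0.6119) = 0.7273.
2% settling time T_s ≈ 4/(ζω_n) = 4/0.445 = 8.99 s.

T_s ≈ 8.99 s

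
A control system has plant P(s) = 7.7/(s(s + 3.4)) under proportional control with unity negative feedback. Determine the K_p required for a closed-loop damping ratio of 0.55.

Closed-loop characteristic equation: s² + 3.4s + K_p·7.7 = 0.
So ω_n = √(7.7K_p) and 2ζω_n = 3.4, giving ζ = 3.4/(2√(7.7K_p)).
Setting ζ = 0.55: √(7.7K_p) = 3.4/(2·0.55) = 3.091, so K_p = 9.554/7.7 = 1.24.

K_p = 1.24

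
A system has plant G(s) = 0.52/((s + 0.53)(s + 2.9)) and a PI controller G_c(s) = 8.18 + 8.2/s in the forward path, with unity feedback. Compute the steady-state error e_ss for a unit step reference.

0

The open loop G_c(s)G(s) has a pole at the origin (type 1), so the static position error constant is infinite and e_ss = 1/(1+∞) = 0.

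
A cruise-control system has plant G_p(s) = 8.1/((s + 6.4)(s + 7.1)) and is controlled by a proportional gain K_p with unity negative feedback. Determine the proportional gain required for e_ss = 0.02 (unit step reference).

For a type-0 loop with proportional control, e_ss = 1/(1 + K_p·G_p(0)).
G_p(0) = 0.1783. Require 1/(1 + K_p·0.1783) = 0.02, so 1 + 0.1783·K_p = 50.
K_p = (50 − 1)/0.1783 = 275.

K_p = 275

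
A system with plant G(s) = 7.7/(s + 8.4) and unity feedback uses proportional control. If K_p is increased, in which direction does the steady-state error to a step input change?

decrease

The position error constant K_pos = K_p·G(0) grows with K_p, and e_ss = 1/(1+K_pos) falls.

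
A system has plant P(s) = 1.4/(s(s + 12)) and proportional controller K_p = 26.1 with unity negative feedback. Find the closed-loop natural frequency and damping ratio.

ω_n = 6.04 rad/s, ζ = 0.993

The closed-loop denominator is s(s+12) + 26.1·1.4 = s² + 12s + 36.54.
So ω_n² = 36.54 ⇒ ω_n = 6.045 rad/s, and ζ = 12/(2ω_n) = 0.993.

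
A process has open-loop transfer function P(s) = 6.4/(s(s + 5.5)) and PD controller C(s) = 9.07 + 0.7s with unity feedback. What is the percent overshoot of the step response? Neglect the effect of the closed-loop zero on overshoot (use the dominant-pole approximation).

Forward path: (9.07 + 0.7s)·6.4/(s(s+5.5)). The closed-loop characteristic equation is s² + (5.5 + 6.4·0.7)s + 6.4·9.07 = 0.
That is s² + 9.98s + 58.05 = 0, so ω_n = 7.619 rad/s and ζ = 9.98/(2·7.619) = 0.6549.
%OS = 100·exp(−πζ/√(1−ζ²)) = 6.57%.

6.57%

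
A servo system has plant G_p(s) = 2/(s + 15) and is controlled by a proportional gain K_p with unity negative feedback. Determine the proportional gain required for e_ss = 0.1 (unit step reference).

For a type-0 loop with proportional control, e_ss = 1/(1 + K_p·G_p(0)).
G_p(0) = 0.1333. Require 1/(1 + K_p·0.1333) = 0.1, so 1 + 0.1333·K_p = 10.
K_p = (10 − 1)/0.1333 = 67.5.

K_p = 67.5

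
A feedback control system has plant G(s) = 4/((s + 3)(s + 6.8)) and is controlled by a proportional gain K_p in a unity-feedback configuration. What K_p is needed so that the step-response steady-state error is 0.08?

K_p = 58.6

The loop is type 0, so e_ss(step) = 1/(1 + K_pos) with K_pos = K_p·G(0).
G(0) = 0.1961. Require 1/(1 + K_p·0.1961) = 0.08, so 1 + 0.1961·K_p = 12.5.
K_p = (12.5 − 1)/0.1961 = 58.6.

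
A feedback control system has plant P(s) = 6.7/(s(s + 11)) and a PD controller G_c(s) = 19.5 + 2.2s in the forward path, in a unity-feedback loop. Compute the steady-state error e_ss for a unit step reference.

The open loop G_c(s)P(s) has a pole at the origin (type 1), so the static position error constant is infinite and e_ss = 1/(1+∞) = 0.

0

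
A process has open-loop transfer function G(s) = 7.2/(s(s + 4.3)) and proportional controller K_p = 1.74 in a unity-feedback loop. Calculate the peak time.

Closed-loop characteristic equation: s² + 4.3s + 12.53 = 0, so ω_n = 3.539 rad/s and ζ = 4.3/(2·3.539) = 0.6074.
Damped frequency ω_d = ω_n√(1−ζ²) = 2.812 rad/s, so peak time T_p = π/ω_d = 1.12 s.

T_p = 1.12 s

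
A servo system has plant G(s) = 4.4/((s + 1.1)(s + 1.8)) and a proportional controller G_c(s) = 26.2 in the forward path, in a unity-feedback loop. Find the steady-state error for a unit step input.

0.0169

The loop is type 0. Static position error constant K_pos = G_c(0)·G(0) = 26.2·2.222 = 58.22.
Steady-state error to a unit step: e_ss = 1/(1+K_pos) = 1/59.22 = 0.0169.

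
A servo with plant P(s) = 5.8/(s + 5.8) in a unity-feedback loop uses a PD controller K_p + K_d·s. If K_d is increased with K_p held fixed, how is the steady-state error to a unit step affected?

unchanged

K_d affects only the transient (the s-coefficient); the DC loop gain, and hence e_ss, depends only on K_p.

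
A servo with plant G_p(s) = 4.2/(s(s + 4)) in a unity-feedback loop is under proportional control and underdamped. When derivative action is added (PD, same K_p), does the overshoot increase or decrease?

The derivative term adds K·K_d to the s-coefficient of the characteristic equation, raising 2ζω_n while ω_n is unchanged; ζ increases, so overshoot decreases.

decrease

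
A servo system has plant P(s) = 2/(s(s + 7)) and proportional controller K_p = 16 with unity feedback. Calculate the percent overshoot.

8.42%

From 1 + K_pP(s) = 0: s² + 7s + 32 = 0 ⇒ ω_n = 5.657, ζ = 0.6187.
%OS = 100·exp(−πζ/√(1−ζ²)) = 100·exp(−π·0.6187/√0.6172) = 8.42%.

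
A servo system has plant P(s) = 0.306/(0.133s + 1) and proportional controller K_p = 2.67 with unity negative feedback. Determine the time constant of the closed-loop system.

Closed loop: T(s) = K_p·P/(1+K_p·P) = 0.817/(0.133s + 1 + 0.817), with pole at s = −(1 + 0.817)/0.133 = −13.66.
Closed-loop time constant τ = 1/13.66 = 0.0732 s.

τ = 0.0732 s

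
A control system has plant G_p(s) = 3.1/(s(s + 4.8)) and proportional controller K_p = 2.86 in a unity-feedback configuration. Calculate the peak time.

T_p = 1.78 s

Closed-loop characteristic equation: s² + 4.8s + 8.866 = 0, so ω_n = 2.978 rad/s and ζ = 4.8/(2·2.978) = 0.806.
Damped frequency ω_d = ω_n√(1−ζ²) = 1.762 rad/s, so peak time T_p = π/ω_d = 1.78 s.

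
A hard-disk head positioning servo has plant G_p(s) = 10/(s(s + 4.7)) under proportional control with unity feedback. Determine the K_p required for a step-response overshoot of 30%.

From %OS = 100·exp(−πζ/√(1−ζ²)) = 30%, ζ = −ln(0.3)/√(π²+ln²(0.3)) = 0.3579.
Characteristic equation s² + 4.7s + 10K_p = 0 gives ζ = 4.7/(2√(10K_p)).
Setting ζ = 0.3579: √(10K_p) = 4.7/(2·0.3579) = 6.567, so K_p = 43.12/10 = 4.31.

K_p = 4.31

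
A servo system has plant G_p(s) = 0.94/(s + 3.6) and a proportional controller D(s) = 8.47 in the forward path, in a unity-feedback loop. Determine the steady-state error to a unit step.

0.311

The loop is type 0. Static position error constant K_pos = D(0)·G_p(0) = 8.47·0.2611 = 2.212.
Steady-state error to a unit step: e_ss = 1/(1+K_pos) = 1/3.212 = 0.311.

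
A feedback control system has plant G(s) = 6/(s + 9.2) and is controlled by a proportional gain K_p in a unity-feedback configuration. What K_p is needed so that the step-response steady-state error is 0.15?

Steady-state error for a unit step on this type-0 loop is 1/(1 + K_p·G(0)).
G(0) = 0.6522. Require 1/(1 + K_p·0.6522) = 0.15, so 1 + 0.6522·K_p = 6.667.
K_p = (6.667 − 1)/0.6522 = 8.69.

K_p = 8.69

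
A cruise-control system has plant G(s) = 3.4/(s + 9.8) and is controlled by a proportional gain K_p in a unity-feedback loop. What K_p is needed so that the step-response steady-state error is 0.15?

For a type-0 loop with proportional control, e_ss = 1/(1 + K_p·G(0)).
G(0) = 0.3469. Require 1/(1 + K_p·0.3469) = 0.15, so 1 + 0.3469·K_p = 6.667.
K_p = (6.667 − 1)/0.3469 = 16.3.

K_p = 16.3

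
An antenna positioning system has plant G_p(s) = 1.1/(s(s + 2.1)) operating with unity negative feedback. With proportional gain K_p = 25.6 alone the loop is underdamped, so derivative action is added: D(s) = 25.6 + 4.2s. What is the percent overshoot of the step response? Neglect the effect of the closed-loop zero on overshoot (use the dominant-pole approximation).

7.65%

Forward path: (25.6 + 4.2s)·1.1/(s(s+2.1)). The closed-loop characteristic equation is s² + (2.1 + 1.1·4.2)s + 1.1·25.6 = 0.
That is s² + 6.72s + 28.16 = 0, so ω_n = 5.307 rad/s and ζ = 6.72/(2·5.307) = 0.6332.
%OS = 100·exp(−πζ/√(1−ζ²)) = 7.65%.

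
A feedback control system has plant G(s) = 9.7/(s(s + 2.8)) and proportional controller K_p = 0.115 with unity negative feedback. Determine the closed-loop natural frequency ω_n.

ω_n = 1.06 rad/s

With unity feedback the closed-loop characteristic equation is s² + 2.8s + 0.115·9.7 = s² + 2.8s + 1.115 = 0.
So ω_n² = 1.115 ⇒ ω_n = 1.056 rad/s, and ζ = 2.8/(2ω_n) = 1.33.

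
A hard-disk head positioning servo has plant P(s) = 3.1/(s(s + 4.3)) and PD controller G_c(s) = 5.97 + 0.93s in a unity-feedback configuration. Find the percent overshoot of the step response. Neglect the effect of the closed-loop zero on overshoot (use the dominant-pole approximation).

Forward path: (5.97 + 0.93s)·3.1/(s(s+4.3)). The closed-loop characteristic equation is s² + (4.3 + 3.1·0.93)s + 3.1·5.97 = 0.
That is s² + 7.183s + 18.51 = 0, so ω_n = 4.302 rad/s and ζ = 7.183/(2·4.302) = 0.8348.
%OS = 100·exp(−πζ/√(1−ζ²)) = 0.853%.

0.853%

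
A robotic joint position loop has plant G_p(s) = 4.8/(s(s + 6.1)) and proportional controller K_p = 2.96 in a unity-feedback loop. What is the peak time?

T_p = 1.42 s

Closed-loop characteristic equation: s² + 6.1s + 14.21 = 0, so ω_n = 3.769 rad/s and ζ = 6.1/(2·3.769) = 0.8092.
Damped frequency ω_d = ω_n√(1−ζ²) = 2.215 rad/s, so peak time T_p = π/ω_d = 1.42 s.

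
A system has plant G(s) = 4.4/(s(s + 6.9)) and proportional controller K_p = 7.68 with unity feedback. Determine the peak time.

T_p = 0.671 s

From 1 + K_pG(s) = 0: s² + 6.9s + 33.79 = 0 ⇒ ω_n = 5.813, ζ = 0.5935.
Damped frequency ω_d = ω_n√(1−ζ²) = 4.679 rad/s, so peak time T_p = π/ω_d = 0.671 s.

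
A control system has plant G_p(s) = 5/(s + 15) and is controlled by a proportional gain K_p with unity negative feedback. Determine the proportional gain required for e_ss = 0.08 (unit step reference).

The loop is type 0, so e_ss(step) = 1/(1 + K_pos) with K_pos = K_p·G_p(0).
G_p(0) = 0.3333. Require 1/(1 + K_p·0.3333) = 0.08, so 1 + 0.3333·K_p = 12.5.
K_p = (12.5 − 1)/0.3333 = 34.5.

K_p = 34.5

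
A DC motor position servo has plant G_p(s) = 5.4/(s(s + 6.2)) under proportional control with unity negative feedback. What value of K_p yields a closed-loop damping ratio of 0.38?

Closed-loop characteristic equation: s² + 6.2s + K_p·5.4 = 0.
So ω_n = √(5.4K_p) and 2ζω_n = 6.2, giving ζ = 6.2/(2√(5.4K_p)).
Setting ζ = 0.38: √(5.4K_p) = 6.2/(2·0.38) = 8.158, so K_p = 66.55/5.4 = 12.3.

K_p = 12.3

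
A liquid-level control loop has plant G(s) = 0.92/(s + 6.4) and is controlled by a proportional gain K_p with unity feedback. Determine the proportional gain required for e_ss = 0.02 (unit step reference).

K_p = 341

The loop is type 0, so e_ss(step) = 1/(1 + K_pos) with K_pos = K_p·G(0).
G(0) = 0.1437. Require 1/(1 + K_p·0.1437) = 0.02, so 1 + 0.1437·K_p = 50.
K_p = (50 − 1)/0.1437 = 341.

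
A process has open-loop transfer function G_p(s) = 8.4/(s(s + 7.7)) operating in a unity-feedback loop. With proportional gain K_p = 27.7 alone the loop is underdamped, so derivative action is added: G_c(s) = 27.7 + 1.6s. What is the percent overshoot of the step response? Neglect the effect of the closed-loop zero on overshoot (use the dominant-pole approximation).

4.88%

Forward path: (27.7 + 1.6s)·8.4/(s(s+7.7)). The closed-loop characteristic equation is s² + (7.7 + 8.4·1.6)s + 8.4·27.7 = 0.
That is s² + 21.14s + 232.7 = 0, so ω_n = 15.25 rad/s and ζ = 21.14/(2·15.25) = 0.6929.
%OS = 100·exp(−πζ/√(1−ζ²)) = 4.88%.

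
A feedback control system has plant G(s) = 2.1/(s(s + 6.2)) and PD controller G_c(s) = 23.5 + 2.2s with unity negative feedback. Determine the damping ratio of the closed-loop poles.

ζ = 0.77

Forward path: (23.5 + 2.2s)·2.1/(s(s+6.2)). The closed-loop characteristic equation is s² + (6.2 + 2.1·2.2)s + 2.1·23.5 = 0.
That is s² + 10.82s + 49.35 = 0, so ω_n = 7.025 rad/s and ζ = 10.82/(2·7.025) = 0.7701.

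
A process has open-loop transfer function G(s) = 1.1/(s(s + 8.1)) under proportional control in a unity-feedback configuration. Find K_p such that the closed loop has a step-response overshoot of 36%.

From %OS = 100·exp(−πζ/√(1−ζ²)) = 36%, ζ = −ln(0.36)/√(π²+ln²(0.36)) = 0.3093.
Characteristic equation s² + 8.1s + 1.1K_p = 0 gives ζ = 8.1/(2√(1.1K_p)).
Setting ζ = 0.3093: √(1.1K_p) = 8.1/(2·0.3093) = 13.1, so K_p = 171.5/1.1 = 156.

K_p = 156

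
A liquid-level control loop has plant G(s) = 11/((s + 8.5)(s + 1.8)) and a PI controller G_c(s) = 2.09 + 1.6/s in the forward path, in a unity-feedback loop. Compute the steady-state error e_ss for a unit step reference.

The open loop G_c(s)G(s) has a pole at the origin (type 1), so the static position error constant is infinite and e_ss = 1/(1+∞) = 0.

0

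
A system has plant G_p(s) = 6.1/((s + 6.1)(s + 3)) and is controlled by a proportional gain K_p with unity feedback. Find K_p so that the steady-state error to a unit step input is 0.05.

Steady-state error for a unit step on this type-0 loop is 1/(1 + K_p·G_p(0)).
G_p(0) = 0.3333. Require 1/(1 + K_p·0.3333) = 0.05, so 1 + 0.3333·K_p = 20.
K_p = (20 − 1)/0.3333 = 57.

K_p = 57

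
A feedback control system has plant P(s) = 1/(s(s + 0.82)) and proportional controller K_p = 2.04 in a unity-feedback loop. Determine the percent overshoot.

39%

Closed-loop characteristic equation: s² + 0.82s + 2.04 = 0, so ω_n = 1.428 rad/s and ζ = 0.82/(2·1.428) = 0.2871.
%OS = 100·exp(−πζ/√(1−ζ²)) = 100·exp(−π·0.2871/√0.9176) = 39%.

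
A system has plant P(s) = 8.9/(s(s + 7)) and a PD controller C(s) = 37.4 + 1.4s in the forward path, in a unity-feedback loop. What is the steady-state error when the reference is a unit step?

The open loop C(s)P(s) has a pole at the origin (type 1), so the static position error constant is infinite and e_ss = 1/(1+∞) = 0.

0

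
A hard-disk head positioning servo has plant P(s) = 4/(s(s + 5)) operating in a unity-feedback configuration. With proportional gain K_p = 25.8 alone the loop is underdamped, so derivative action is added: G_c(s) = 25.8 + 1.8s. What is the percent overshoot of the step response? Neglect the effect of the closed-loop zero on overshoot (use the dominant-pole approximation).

Forward path: (25.8 + 1.8s)·4/(s(s+5)). The closed-loop characteristic equation is s² + (5 + 4·1.8)s + 4·25.8 = 0.
That is s² + 12.2s + 103.2 = 0, so ω_n = 10.16 rad/s and ζ = 12.2/(2·10.16) = 0.6005.
%OS = 100·exp(−πζ/√(1−ζ²)) = 9.45%.

9.45%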